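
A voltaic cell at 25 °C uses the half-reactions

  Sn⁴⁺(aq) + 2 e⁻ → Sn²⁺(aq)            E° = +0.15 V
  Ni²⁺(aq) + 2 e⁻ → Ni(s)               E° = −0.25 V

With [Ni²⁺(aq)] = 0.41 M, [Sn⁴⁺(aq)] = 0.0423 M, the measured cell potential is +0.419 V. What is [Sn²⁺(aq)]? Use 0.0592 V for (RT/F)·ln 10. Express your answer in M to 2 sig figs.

0.024 M

Sn⁴⁺/Sn²⁺ is the cathode (higher E°); E°cell = +0.15 − (−0.25) = +0.40 V with n = 2.
From the Nernst equation, log Q = n(E° − E)/0.0592 = 2·(+0.40 − (+0.419))/0.0592 = −0.642.
The balanced reaction is Sn⁴⁺(aq) + Ni(s) → Sn²⁺(aq) + Ni²⁺(aq), so Q = ([Sn²⁺(aq)]·[Ni²⁺(aq)]) / [Sn⁴⁺(aq)].
Solving for the unknown gives log [Sn²⁺(aq)] = −1.628, so [Sn²⁺(aq)] ≈ 0.024 M.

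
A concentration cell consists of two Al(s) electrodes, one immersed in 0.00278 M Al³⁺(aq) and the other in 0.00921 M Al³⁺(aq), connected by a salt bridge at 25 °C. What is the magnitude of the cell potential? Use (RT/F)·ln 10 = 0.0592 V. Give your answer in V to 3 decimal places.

For a concentration cell E°cell = 0, since both electrodes use the same couple.
The compartment with the higher Al³⁺(aq) concentration (0.00921 M) acts as the cathode; ions are reduced there and produced at the dilute (0.00278 M) anode.
With n = 3, Ecell = −(0.0592/3)·log([dilute]/[conc]) = −(0.0592/3)·log(0.00278/0.00921) = +0.010 V.

0.010 V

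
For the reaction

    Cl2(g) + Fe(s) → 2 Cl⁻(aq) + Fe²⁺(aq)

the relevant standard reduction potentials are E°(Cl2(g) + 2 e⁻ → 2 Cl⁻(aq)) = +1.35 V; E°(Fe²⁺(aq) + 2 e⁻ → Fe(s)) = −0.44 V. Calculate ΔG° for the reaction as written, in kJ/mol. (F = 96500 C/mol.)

−345 kJ/mol

In the reaction as written Cl2(g) is reduced, so the Cl₂/Cl⁻ couple is the cathode and Fe²⁺/Fe is the anode.
E°cell = +1.35 − (−0.44) = +1.79 V; balancing electrons gives n = 2.
ΔG° = −nFE°cell = −(2)(96500)(+1.79) J/mol = −345 kJ/mol.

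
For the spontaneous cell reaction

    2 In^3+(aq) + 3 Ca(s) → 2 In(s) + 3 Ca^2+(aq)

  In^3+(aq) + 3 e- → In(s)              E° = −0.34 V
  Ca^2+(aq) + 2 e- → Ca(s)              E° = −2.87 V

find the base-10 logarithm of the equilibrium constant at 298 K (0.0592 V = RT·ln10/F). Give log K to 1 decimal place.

log K = 256.4

The In³⁺/In couple is reduced (cathode); E°cell = −0.34 − (−2.87) = +2.53 V with n = 6.
At equilibrium E = 0, so log K = nE°cell / 0.0592 = (6)(+2.53) / 0.0592 = 256.4.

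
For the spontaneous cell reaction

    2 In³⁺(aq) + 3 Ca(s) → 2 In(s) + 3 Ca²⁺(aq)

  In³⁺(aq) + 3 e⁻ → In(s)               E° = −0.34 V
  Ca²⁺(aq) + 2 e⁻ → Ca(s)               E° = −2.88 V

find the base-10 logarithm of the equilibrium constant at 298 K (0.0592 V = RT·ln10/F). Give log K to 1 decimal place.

log K = 257.4

The In³⁺/In couple is reduced (cathode); E°cell = −0.34 − (−2.88) = +2.54 V with n = 6.
At equilibrium E = 0, so log K = nE°cell / 0.0592 = (6)(+2.54) / 0.0592 = 257.4.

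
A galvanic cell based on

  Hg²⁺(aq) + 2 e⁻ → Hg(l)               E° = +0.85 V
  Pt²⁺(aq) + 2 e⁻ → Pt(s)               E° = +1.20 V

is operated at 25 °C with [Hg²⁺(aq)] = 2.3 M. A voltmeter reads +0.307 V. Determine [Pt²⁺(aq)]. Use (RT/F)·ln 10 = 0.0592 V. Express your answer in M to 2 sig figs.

With Pt²⁺/Pt at the cathode and Hg²⁺/Hg at the anode, E°cell = +1.20 − (+0.85) = +0.35 V (n = 2).
Since E = E° − (0.0592/n)·log Q, log Q = n(E° − E)/0.0592 = 1.453.
Balancing electrons gives Pt²⁺(aq) + Hg(l) → Pt(s) + Hg²⁺(aq); thus Q = [Hg²⁺(aq)] / [Pt²⁺(aq)].
Solving for the unknown gives log [Pt²⁺(aq)] = −1.091, so [Pt²⁺(aq)] ≈ 0.081 M.

0.081 M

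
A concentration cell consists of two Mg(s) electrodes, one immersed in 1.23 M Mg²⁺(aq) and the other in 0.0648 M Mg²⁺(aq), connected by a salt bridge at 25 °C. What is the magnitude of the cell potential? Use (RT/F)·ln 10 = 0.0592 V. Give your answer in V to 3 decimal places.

For a concentration cell E°cell = 0, since both electrodes use the same couple.
The compartment with the higher Mg²⁺(aq) concentration (1.23 M) acts as the cathode; ions are reduced there and produced at the dilute (0.0648 M) anode.
With n = 2, Ecell = −(0.0592/2)·log([dilute]/[conc]) = −(0.0592/2)·log(0.0648/1.23) = +0.038 V.

0.038 V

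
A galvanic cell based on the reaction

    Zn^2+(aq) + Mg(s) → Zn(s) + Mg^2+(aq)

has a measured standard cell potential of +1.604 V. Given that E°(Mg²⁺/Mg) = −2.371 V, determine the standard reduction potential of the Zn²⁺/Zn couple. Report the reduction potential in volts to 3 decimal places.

−0.767 V

In the reaction as written the Zn²⁺/Zn couple is reduced (cathode) and Mg²⁺/Mg is oxidized (anode), so E°cell = E°(Zn²⁺/Zn) − E°(Mg²⁺/Mg).
E°(Zn²⁺/Zn) = E°cell + E°(anode) = +1.604 + (−2.371) = −0.767 V.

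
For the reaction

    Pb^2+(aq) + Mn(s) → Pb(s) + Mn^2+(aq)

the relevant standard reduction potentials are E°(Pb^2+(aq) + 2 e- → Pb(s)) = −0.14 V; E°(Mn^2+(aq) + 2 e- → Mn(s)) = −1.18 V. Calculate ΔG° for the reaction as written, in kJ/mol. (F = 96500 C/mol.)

−201 kJ/mol

In the reaction as written Pb^2+(aq) is reduced, so the Pb²⁺/Pb couple is the cathode and Mn²⁺/Mn is the anode.
E°cell = −0.14 − (−1.18) = +1.04 V; balancing electrons gives n = 2.
ΔG° = −nFE°cell = −(2)(96500)(+1.04) J/mol = −201 kJ/mol.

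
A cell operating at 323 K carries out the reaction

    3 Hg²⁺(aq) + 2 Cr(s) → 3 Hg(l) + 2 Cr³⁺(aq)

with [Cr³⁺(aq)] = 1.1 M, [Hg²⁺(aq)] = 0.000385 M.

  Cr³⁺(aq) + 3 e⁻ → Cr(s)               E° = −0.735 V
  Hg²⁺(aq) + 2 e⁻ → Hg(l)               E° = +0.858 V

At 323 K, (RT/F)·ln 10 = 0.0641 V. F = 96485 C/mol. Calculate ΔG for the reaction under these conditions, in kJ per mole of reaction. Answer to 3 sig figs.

With Hg²⁺/Hg reduced at the cathode, E°cell = +0.858 − (−0.735) = +1.593 V and n = 6.
Q = [Cr³⁺(aq)]^2 / [Hg²⁺(aq)]^3 = 2.12×10^10, so log Q = 10.326 and E = +1.593 − (0.0641/6)(10.326) = +1.4827 V.
Then ΔG = −nFE = −6 × 96485 × +1.4827 J/mol = −858 kJ/mol.

−858 kJ/mol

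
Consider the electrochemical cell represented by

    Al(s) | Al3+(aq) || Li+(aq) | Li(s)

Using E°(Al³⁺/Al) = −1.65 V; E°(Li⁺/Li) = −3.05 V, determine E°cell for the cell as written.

By convention the left-hand electrode in cell notation is the anode (oxidation) and the right-hand electrode is the cathode (reduction).
E°cell = E°(right) − E°(left) = −3.05 − (−1.65) = −1.40 V.
The negative sign shows that, as written, the cell would require an external voltage to drive the reaction.

−1.40 V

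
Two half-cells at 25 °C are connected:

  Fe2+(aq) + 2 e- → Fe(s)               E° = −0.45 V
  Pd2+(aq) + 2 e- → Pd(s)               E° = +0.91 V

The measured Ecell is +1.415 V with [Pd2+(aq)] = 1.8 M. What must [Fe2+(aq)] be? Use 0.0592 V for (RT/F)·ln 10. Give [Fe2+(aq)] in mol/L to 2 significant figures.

0.025 M

With Pd²⁺/Pd at the cathode and Fe²⁺/Fe at the anode, E°cell = +0.91 − (−0.45) = +1.36 V (n = 2).
Rearranging E = E° − (0.0592/n)·log Q gives log Q = 2(+1.36 − (+1.415))/0.0592 = −1.858.
The balanced reaction is Pd2+(aq) + Fe(s) → Pd(s) + Fe2+(aq), so Q = [Fe2+(aq)] / [Pd2+(aq)].
Solving for the unknown gives log [Fe2+(aq)] = −1.603, so [Fe2+(aq)] ≈ 0.025 M.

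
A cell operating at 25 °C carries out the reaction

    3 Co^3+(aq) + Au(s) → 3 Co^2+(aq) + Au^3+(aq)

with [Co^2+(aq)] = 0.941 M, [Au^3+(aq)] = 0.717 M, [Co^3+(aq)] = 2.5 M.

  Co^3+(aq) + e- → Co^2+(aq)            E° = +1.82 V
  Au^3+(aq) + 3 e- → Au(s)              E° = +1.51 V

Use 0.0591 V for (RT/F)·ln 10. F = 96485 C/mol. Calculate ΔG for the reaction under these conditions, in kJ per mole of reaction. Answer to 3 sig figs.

−97.8 kJ/mol

The standard cell potential is +1.82 − (+1.51) = +0.31 V, with n = 3 electrons in the balanced equation.
Q = ([Co^2+(aq)]^3·[Au^3+(aq)]) / [Co^3+(aq)]^3 = 0.0382, so log Q = −1.418 and E = +0.31 − (0.0591/3)(−1.418) = +0.3379 V.
Finally ΔG = −nFE = −(3)(96485 C/mol)(+0.3379 V) = −97.8 kJ/mol.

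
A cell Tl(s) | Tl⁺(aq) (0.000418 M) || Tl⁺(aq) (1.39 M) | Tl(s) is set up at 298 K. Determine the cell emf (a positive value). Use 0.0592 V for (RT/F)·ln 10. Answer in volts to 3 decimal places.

For a concentration cell E°cell = 0, since both electrodes use the same couple.
The compartment with the higher Tl⁺(aq) concentration (1.39 M) acts as the cathode; ions are reduced there and produced at the dilute (0.000418 M) anode.
With n = 1, Ecell = −(0.0592/1)·log([dilute]/[conc]) = −(0.0592/1)·log(0.000418/1.39) = +0.208 V.

0.208 V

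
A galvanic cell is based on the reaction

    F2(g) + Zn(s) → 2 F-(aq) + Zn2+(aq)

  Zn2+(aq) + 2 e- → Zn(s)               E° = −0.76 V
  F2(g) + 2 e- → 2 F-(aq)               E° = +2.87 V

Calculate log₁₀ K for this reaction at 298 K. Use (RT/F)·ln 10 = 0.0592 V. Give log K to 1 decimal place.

The F₂/F⁻ couple is reduced (cathode); E°cell = +2.87 − (−0.76) = +3.63 V with n = 2.
At equilibrium E = 0, so log K = nE°cell / 0.0592 = (2)(+3.63) / 0.0592 = 122.6.

log K = 122.6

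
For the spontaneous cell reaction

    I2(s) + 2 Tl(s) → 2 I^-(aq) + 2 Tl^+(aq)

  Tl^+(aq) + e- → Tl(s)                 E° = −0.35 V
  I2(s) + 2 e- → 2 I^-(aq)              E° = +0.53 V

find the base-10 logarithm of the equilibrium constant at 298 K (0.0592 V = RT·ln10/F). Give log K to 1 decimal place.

The I₂/I⁻ couple is reduced (cathode); E°cell = +0.53 − (−0.35) = +0.88 V with n = 2.
At equilibrium E = 0, so log K = nE°cell / 0.0592 = (2)(+0.88) / 0.0592 = 29.7.

log K = 29.7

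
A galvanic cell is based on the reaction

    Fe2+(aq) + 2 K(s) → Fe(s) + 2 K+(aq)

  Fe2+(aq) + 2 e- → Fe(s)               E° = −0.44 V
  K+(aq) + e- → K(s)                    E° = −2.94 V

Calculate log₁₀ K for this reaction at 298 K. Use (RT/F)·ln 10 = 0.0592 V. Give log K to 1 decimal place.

The Fe²⁺/Fe couple is reduced (cathode); E°cell = −0.44 − (−2.94) = +2.50 V with n = 2.
At equilibrium E = 0, so log K = nE°cell / 0.0592 = (2)(+2.50) / 0.0592 = 84.5.

log K = 84.5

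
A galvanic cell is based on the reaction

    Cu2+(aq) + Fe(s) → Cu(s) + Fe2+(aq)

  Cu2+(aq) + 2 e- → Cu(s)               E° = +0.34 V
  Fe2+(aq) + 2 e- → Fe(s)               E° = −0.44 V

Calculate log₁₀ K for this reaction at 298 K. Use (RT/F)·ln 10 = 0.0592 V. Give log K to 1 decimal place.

log K = 26.4

The Cu²⁺/Cu couple is reduced (cathode); E°cell = +0.34 − (−0.44) = +0.78 V with n = 2.
At equilibrium E = 0, so log K = nE°cell / 0.0592 = (2)(+0.78) / 0.0592 = 26.4.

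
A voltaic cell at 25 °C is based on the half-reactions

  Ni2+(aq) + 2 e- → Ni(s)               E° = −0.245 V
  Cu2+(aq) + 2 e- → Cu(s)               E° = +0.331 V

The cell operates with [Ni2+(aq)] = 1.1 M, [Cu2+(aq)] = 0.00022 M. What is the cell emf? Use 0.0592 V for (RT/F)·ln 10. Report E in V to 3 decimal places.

The Cu²⁺/Cu couple has the more positive E°, so it is the cathode; Ni²⁺/Ni is the anode.
The standard potential is +0.331 − (−0.245) = +0.576 V and the balanced reaction transfers n = 2 electrons.
For the overall reaction Cu2+(aq) + Ni(s) → Cu(s) + Ni2+(aq), Q = [Ni2+(aq)] / [Cu2+(aq)] = 5×10^3, giving log Q = 3.699.
E = E° − (0.0592/n)·log Q = +0.576 − (0.0592/2)(3.699) = +0.467 V.

+0.467 V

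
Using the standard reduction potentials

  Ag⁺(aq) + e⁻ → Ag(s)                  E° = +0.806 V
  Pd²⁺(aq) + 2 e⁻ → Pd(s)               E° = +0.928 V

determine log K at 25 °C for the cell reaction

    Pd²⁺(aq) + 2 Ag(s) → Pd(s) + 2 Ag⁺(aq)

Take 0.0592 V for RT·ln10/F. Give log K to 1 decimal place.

The Pd²⁺/Pd couple is reduced (cathode); E°cell = +0.928 − (+0.806) = +0.122 V with n = 2.
At equilibrium E = 0, so log K = nE°cell / 0.0592 = (2)(+0.122) / 0.0592 = 4.1.

log K = 4.1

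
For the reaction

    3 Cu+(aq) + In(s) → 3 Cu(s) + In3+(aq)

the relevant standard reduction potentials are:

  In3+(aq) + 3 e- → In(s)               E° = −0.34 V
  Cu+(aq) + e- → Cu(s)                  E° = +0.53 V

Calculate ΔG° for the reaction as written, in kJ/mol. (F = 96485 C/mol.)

−252 kJ/mol

In the reaction as written Cu+(aq) is reduced, so the Cu⁺/Cu couple is the cathode and In³⁺/In is the anode.
E°cell = +0.53 − (−0.34) = +0.87 V; balancing electrons gives n = 3.
ΔG° = −nFE°cell = −(3)(96485)(+0.87) J/mol = −252 kJ/mol.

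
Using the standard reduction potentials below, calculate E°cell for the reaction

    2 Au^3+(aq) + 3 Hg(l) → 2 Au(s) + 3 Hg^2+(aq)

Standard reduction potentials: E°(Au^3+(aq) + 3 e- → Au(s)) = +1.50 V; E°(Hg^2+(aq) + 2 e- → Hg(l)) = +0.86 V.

In the reaction as written, Au^3+(aq) is reduced (cathode) and Hg^2+(aq) is produced by oxidation at the anode.
E°cell = E°(cathode) − E°(anode) = +1.50 − (+0.86) = +0.64 V.

+0.64 V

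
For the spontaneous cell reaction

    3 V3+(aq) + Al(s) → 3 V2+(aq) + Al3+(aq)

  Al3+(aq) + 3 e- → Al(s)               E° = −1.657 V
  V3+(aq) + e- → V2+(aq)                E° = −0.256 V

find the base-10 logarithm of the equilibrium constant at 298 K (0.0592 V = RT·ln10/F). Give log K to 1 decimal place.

The V³⁺/V²⁺ couple is reduced (cathode); E°cell = −0.256 − (−1.657) = +1.401 V with n = 3.
At equilibrium E = 0, so log K = nE°cell / 0.0592 = (3)(+1.401) / 0.0592 = 71.0.

log K = 71.0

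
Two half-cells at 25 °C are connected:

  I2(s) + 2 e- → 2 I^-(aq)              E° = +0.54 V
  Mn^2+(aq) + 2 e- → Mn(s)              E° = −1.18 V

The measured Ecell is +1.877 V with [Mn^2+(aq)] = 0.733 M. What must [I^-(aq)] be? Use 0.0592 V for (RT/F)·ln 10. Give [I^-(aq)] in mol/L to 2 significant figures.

0.0026 M

With I₂/I⁻ at the cathode and Mn²⁺/Mn at the anode, E°cell = +0.54 − (−1.18) = +1.72 V (n = 2).
Since E = E° − (0.0592/n)·log Q, log Q = n(E° − E)/0.0592 = −5.304.
The balanced reaction is I2(s) + Mn(s) → 2 I^-(aq) + Mn^2+(aq), so Q = [I^-(aq)]^2·[Mn^2+(aq)].
Solving for the unknown gives log [I^-(aq)] = −2.585, so [I^-(aq)] ≈ 0.0026 M.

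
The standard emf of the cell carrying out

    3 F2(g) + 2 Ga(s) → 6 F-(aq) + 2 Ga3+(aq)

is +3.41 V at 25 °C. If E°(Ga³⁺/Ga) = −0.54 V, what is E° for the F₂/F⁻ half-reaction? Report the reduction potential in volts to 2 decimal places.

In the reaction as written the F₂/F⁻ couple is reduced (cathode) and Ga³⁺/Ga is oxidized (anode), so E°cell = E°(F₂/F⁻) − E°(Ga³⁺/Ga).
E°(F₂/F⁻) = E°cell + E°(anode) = +3.41 + (−0.54) = +2.87 V.

+2.87 V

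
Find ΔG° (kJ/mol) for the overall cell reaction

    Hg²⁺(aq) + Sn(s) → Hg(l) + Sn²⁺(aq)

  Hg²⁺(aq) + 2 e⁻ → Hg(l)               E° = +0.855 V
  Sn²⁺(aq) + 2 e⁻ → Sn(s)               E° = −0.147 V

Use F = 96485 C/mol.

−193 kJ/mol

In the reaction as written Hg²⁺(aq) is reduced, so the Hg²⁺/Hg couple is the cathode and Sn²⁺/Sn is the anode.
E°cell = +0.855 − (−0.147) = +1.002 V; balancing electrons gives n = 2.
ΔG° = −nFE°cell = −(2)(96485)(+1.002) J/mol = −193 kJ/mol.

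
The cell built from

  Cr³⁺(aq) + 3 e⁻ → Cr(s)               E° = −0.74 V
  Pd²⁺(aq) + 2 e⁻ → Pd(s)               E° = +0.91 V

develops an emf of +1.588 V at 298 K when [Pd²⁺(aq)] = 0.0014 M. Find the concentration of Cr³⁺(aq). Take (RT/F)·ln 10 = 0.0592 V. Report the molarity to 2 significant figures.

Pd²⁺/Pd is the cathode (higher E°); E°cell = +0.91 − (−0.74) = +1.65 V with n = 6.
Rearranging E = E° − (0.0592/n)·log Q gives log Q = 6(+1.65 − (+1.588))/0.0592 = 6.284.
The balanced reaction is 3 Pd²⁺(aq) + 2 Cr(s) → 3 Pd(s) + 2 Cr³⁺(aq), so Q = [Cr³⁺(aq)]^2 / [Pd²⁺(aq)]^3.
Substituting the known concentrations and solving, log [Cr³⁺(aq)] = −1.139 and [Cr³⁺(aq)] = 0.073 M.

0.073 M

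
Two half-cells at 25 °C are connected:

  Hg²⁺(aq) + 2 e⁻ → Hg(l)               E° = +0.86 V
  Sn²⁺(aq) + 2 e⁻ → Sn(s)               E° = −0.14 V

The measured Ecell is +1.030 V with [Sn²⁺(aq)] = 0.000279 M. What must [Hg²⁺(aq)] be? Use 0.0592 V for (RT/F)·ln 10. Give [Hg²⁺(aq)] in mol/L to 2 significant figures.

0.0029 M

Hg²⁺/Hg is the cathode (higher E°); E°cell = +0.86 − (−0.14) = +1.00 V with n = 2.
Since E = E° − (0.0592/n)·log Q, log Q = n(E° − E)/0.0592 = −1.014.
Balancing electrons gives Hg²⁺(aq) + Sn(s) → Hg(l) + Sn²⁺(aq); thus Q = [Sn²⁺(aq)] / [Hg²⁺(aq)].
Isolating [Hg²⁺(aq)] in Q = 10^{−1.014} yields log [Hg²⁺(aq)] = −2.540, i.e. 0.0029 M.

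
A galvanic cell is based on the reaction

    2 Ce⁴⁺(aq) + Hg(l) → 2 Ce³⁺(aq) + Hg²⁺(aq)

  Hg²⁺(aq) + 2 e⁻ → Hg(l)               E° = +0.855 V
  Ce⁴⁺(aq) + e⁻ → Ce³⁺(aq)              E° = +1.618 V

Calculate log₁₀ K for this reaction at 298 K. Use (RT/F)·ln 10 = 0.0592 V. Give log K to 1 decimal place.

The Ce⁴⁺/Ce³⁺ couple is reduced (cathode); E°cell = +1.618 − (+0.855) = +0.763 V with n = 2.
At equilibrium E = 0, so log K = nE°cell / 0.0592 = (2)(+0.763) / 0.0592 = 25.8.

log K = 25.8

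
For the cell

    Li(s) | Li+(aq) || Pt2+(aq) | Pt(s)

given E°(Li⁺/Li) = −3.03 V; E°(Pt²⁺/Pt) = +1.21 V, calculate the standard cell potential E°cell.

+4.24 V

By convention the left-hand electrode in cell notation is the anode (oxidation) and the right-hand electrode is the cathode (reduction).
E°cell = E°(right) − E°(left) = +1.21 − (−3.03) = +4.24 V.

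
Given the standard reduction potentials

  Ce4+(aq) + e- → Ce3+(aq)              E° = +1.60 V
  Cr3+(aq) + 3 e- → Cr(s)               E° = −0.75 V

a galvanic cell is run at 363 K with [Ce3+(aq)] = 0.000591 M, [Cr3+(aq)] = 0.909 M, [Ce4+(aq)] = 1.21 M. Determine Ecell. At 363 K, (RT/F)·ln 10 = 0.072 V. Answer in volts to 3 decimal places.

Ce⁴⁺/Ce³⁺ is reduced (cathode, E° = +1.60 V) and Cr³⁺/Cr is oxidized (anode).
E°cell = +1.60 − (−0.75) = +2.35 V, with n = 3 electrons transferred.
For the overall reaction 3 Ce4+(aq) + Cr(s) → 3 Ce3+(aq) + Cr3+(aq), Q = ([Ce3+(aq)]^3·[Cr3+(aq)]) / [Ce4+(aq)]^3 = 1.06×10^−10, giving log Q = −9.975.
E = E° − (0.072/n)·log Q = +2.35 − (0.072/3)(−9.975) = +2.589 V.

+2.589 V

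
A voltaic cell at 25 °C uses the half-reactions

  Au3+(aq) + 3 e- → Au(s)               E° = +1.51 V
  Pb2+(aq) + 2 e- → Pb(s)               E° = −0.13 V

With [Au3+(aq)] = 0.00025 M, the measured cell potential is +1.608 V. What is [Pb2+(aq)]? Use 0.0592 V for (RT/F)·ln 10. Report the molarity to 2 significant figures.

Au³⁺/Au is the cathode (higher E°); E°cell = +1.51 − (−0.13) = +1.64 V with n = 6.
Rearranging E = E° − (0.0592/n)·log Q gives log Q = 6(+1.64 − (+1.608))/0.0592 = 3.243.
For 2 Au3+(aq) + 3 Pb(s) → 2 Au(s) + 3 Pb2+(aq), the reaction quotient is Q = [Pb2+(aq)]^3 / [Au3+(aq)]^2.
Isolating [Pb2+(aq)] in Q = 10^{3.243} yields log [Pb2+(aq)] = −1.320, i.e. 0.048 M.

0.048 M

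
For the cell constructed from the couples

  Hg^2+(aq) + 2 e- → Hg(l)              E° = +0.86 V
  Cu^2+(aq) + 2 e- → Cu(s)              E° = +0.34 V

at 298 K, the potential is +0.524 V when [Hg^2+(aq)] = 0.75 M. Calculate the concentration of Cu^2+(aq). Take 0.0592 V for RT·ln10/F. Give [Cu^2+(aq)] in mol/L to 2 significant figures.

Hg²⁺/Hg is the cathode (higher E°); E°cell = +0.86 − (+0.34) = +0.52 V with n = 2.
From the Nernst equation, log Q = n(E° − E)/0.0592 = 2·(+0.52 − (+0.524))/0.0592 = −0.135.
Balancing electrons gives Hg^2+(aq) + Cu(s) → Hg(l) + Cu^2+(aq); thus Q = [Cu^2+(aq)] / [Hg^2+(aq)].
Substituting the known concentrations and solving, log [Cu^2+(aq)] = −0.260 and [Cu^2+(aq)] = 0.55 M.

0.55 M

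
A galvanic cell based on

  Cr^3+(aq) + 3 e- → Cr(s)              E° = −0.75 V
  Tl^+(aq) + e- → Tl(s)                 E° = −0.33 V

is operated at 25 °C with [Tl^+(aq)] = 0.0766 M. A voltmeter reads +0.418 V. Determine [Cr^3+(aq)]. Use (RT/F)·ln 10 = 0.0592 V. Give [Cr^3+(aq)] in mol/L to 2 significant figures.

0.00057 M

The Tl⁺/Tl couple has the larger reduction potential, so it is the cathode: E°cell = −0.33 − (−0.75) = +0.42 V and n = 3.
From the Nernst equation, log Q = n(E° − E)/0.0592 = 3·(+0.42 − (+0.418))/0.0592 = 0.101.
For 3 Tl^+(aq) + Cr(s) → 3 Tl(s) + Cr^3+(aq), the reaction quotient is Q = [Cr^3+(aq)] / [Tl^+(aq)]^3.
Substituting the known concentrations and solving, log [Cr^3+(aq)] = −3.246 and [Cr^3+(aq)] = 0.00057 M.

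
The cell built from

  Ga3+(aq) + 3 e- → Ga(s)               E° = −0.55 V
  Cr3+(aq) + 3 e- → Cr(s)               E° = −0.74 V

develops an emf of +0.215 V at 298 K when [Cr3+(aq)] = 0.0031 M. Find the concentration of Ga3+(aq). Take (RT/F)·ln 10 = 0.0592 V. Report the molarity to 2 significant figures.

The Ga³⁺/Ga couple has the larger reduction potential, so it is the cathode: E°cell = −0.55 − (−0.74) = +0.19 V and n = 3.
Since E = E° − (0.0592/n)·log Q, log Q = n(E° − E)/0.0592 = −1.267.
Balancing electrons gives Ga3+(aq) + Cr(s) → Ga(s) + Cr3+(aq); thus Q = [Cr3+(aq)] / [Ga3+(aq)].
Isolating [Ga3+(aq)] in Q = 10^{−1.267} yields log [Ga3+(aq)] = −1.242, i.e. 0.057 M.

0.057 M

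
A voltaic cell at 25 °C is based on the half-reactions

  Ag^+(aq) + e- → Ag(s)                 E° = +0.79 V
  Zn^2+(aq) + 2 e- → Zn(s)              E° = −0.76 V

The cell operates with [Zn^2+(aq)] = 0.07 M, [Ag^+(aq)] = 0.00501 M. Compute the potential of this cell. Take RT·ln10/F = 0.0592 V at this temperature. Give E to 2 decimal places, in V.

+1.45 V

Since E°(Ag⁺/Ag) > E°(Zn²⁺/Zn), Ag⁺/Ag serves as the cathode.
E°cell = E°cat − E°an = +0.79 − (−0.76) = +1.55 V; n = 2.
The balanced reaction is 2 Ag^+(aq) + Zn(s) → 2 Ag(s) + Zn^2+(aq), so Q = [Zn^2+(aq)] / [Ag^+(aq)]^2 = 2.79×10^3 and log Q = 3.445.
E = E° − (0.0592/n)·log Q = +1.55 − (0.0592/2)(3.445) = +1.45 V.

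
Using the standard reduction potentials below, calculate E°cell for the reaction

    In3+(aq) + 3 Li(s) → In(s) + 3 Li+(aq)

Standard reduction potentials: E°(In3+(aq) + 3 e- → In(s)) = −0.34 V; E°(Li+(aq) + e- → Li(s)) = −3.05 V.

In the reaction as written, In3+(aq) is reduced (cathode) and Li+(aq) is produced by oxidation at the anode.
E°cell = E°(cathode) − E°(anode) = −0.34 − (−3.05) = +2.71 V.

+2.71 V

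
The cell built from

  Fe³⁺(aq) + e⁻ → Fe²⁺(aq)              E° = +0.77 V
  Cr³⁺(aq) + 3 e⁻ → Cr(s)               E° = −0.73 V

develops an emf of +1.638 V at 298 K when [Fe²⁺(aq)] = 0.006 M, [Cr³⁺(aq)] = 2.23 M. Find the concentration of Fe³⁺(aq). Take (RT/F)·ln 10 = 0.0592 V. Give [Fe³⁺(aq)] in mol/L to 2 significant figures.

Fe³⁺/Fe²⁺ is the cathode (higher E°); E°cell = +0.77 − (−0.73) = +1.50 V with n = 3.
From the Nernst equation, log Q = n(E° − E)/0.0592 = 3·(+1.50 − (+1.638))/0.0592 = −6.993.
The balanced reaction is 3 Fe³⁺(aq) + Cr(s) → 3 Fe²⁺(aq) + Cr³⁺(aq), so Q = ([Fe²⁺(aq)]^3·[Cr³⁺(aq)]) / [Fe³⁺(aq)]^3.
Solving for the unknown gives log [Fe³⁺(aq)] = 0.225, so [Fe³⁺(aq)] ≈ 1.7 M.

1.7 M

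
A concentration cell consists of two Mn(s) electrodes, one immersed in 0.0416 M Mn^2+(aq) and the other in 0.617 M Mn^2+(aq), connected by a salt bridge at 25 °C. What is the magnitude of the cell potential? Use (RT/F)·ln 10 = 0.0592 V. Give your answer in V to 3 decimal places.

0.035 V

For a concentration cell E°cell = 0, since both electrodes use the same couple.
The compartment with the higher Mn^2+(aq) concentration (0.617 M) acts as the cathode; ions are reduced there and produced at the dilute (0.0416 M) anode.
With n = 2, Ecell = −(0.0592/2)·log([dilute]/[conc]) = −(0.0592/2)·log(0.0416/0.617) = +0.035 V.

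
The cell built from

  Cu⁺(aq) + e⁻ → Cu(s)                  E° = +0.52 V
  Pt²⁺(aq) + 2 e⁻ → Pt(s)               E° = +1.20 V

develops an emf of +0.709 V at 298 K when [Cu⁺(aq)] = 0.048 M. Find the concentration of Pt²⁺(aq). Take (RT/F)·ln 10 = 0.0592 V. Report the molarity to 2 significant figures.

The Pt²⁺/Pt couple has the larger reduction potential, so it is the cathode: E°cell = +1.20 − (+0.52) = +0.68 V and n = 2.
Since E = E° − (0.0592/n)·log Q, log Q = n(E° − E)/0.0592 = −0.980.
For Pt²⁺(aq) + 2 Cu(s) → Pt(s) + 2 Cu⁺(aq), the reaction quotient is Q = [Cu⁺(aq)]^2 / [Pt²⁺(aq)].
Solving for the unknown gives log [Pt²⁺(aq)] = −1.658, so [Pt²⁺(aq)] ≈ 0.022 M.

0.022 M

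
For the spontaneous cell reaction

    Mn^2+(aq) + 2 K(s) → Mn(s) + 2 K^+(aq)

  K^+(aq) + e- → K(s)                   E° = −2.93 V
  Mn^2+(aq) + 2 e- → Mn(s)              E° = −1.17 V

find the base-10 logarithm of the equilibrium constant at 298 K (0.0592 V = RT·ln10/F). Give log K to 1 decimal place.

log K = 59.5

The Mn²⁺/Mn couple is reduced (cathode); E°cell = −1.17 − (−2.93) = +1.76 V with n = 2.
At equilibrium E = 0, so log K = nE°cell / 0.0592 = (2)(+1.76) / 0.0592 = 59.5.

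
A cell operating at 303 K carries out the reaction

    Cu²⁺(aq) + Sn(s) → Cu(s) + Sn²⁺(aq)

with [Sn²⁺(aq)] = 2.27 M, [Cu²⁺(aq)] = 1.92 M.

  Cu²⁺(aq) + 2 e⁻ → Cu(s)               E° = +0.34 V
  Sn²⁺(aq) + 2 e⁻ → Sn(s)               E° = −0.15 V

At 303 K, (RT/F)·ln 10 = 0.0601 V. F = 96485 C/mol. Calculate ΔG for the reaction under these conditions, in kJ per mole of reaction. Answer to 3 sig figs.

−94.1 kJ/mol

With Cu²⁺/Cu reduced at the cathode, E°cell = +0.34 − (−0.15) = +0.49 V and n = 2.
Here Q = [Sn²⁺(aq)] / [Cu²⁺(aq)] = 1.18 (log Q = 0.073), giving E = +0.49 − (0.0601/2)·(0.073) = +0.4878 V.
Finally ΔG = −nFE = −(2)(96485 C/mol)(+0.4878 V) = −94.1 kJ/mol.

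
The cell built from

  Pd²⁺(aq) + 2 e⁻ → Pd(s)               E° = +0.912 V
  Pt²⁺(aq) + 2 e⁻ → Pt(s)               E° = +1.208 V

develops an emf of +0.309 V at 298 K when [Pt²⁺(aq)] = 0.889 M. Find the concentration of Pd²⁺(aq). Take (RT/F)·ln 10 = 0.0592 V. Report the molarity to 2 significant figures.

0.32 M

The Pt²⁺/Pt couple has the larger reduction potential, so it is the cathode: E°cell = +1.208 − (+0.912) = +0.296 V and n = 2.
Rearranging E = E° − (0.0592/n)·log Q gives log Q = 2(+0.296 − (+0.309))/0.0592 = −0.439.
Balancing electrons gives Pt²⁺(aq) + Pd(s) → Pt(s) + Pd²⁺(aq); thus Q = [Pd²⁺(aq)] / [Pt²⁺(aq)].
Isolating [Pd²⁺(aq)] in Q = 10^{−0.439} yields log [Pd²⁺(aq)] = −0.490, i.e. 0.32 M.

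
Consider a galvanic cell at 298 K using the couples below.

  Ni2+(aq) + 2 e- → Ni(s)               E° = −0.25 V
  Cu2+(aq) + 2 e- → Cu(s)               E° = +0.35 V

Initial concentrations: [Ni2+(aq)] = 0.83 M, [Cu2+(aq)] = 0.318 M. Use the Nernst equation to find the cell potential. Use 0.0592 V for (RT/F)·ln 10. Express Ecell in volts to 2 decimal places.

Since E°(Cu²⁺/Cu) > E°(Ni²⁺/Ni), Cu²⁺/Cu serves as the cathode.
E°cell = +0.35 − (−0.25) = +0.60 V, with n = 2 electrons transferred.
Balancing gives Cu2+(aq) + Ni(s) → Cu(s) + Ni2+(aq); hence Q = [Ni2+(aq)] / [Cu2+(aq)] = 2.61 (log Q = 0.417).
By the Nernst equation, E = +0.60 − (0.0592/2)·(0.417) = +0.59 V.

+0.59 V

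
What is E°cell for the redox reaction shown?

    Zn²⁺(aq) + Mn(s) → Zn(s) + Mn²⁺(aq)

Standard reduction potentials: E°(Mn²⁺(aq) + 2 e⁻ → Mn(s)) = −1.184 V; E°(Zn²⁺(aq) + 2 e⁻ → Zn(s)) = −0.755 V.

In the reaction as written, Zn²⁺(aq) is reduced (cathode) and Mn²⁺(aq) is produced by oxidation at the anode.
E°cell = E°(cathode) − E°(anode) = −0.755 − (−1.184) = +0.429 V.

+0.429 V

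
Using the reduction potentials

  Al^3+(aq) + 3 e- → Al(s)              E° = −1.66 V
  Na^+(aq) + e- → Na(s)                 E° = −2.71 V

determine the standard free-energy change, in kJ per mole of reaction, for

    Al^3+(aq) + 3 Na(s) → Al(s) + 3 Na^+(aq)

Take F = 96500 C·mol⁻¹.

−304 kJ/mol

In the reaction as written Al^3+(aq) is reduced, so the Al³⁺/Al couple is the cathode and Na⁺/Na is the anode.
E°cell = −1.66 − (−2.71) = +1.05 V; balancing electrons gives n = 3.
ΔG° = −nFE°cell = −(3)(96500)(+1.05) J/mol = −304 kJ/mol.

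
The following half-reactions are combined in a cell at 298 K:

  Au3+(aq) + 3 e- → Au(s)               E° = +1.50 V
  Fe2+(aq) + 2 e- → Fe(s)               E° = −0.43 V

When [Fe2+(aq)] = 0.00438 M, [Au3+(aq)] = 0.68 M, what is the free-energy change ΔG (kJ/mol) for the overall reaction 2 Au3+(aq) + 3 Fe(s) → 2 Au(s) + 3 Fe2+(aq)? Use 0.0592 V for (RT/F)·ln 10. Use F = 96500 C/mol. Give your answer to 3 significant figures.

With Au³⁺/Au reduced at the cathode, E°cell = +1.50 − (−0.43) = +1.93 V and n = 6.
Here Q = [Fe2+(aq)]^3 / [Au3+(aq)]^2 = 1.82×10^−7 (log Q = −6.741), giving E = +1.93 − (0.0592/6)·(−6.741) = +1.9965 V.
ΔG = −nFE = −(6)(96500)(+1.9965) J/mol = −1160 kJ/mol.

−1160 kJ/mol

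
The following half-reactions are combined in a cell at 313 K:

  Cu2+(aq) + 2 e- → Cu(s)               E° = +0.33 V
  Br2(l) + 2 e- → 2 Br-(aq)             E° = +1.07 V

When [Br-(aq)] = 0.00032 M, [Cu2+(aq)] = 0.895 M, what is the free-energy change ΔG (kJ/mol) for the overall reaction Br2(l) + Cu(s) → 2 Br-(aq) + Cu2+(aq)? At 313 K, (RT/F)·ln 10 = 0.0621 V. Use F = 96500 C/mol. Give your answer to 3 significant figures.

−185 kJ/mol

The standard cell potential is +1.07 − (+0.33) = +0.74 V, with n = 2 electrons in the balanced equation.
Q = [Br-(aq)]^2·[Cu2+(aq)] = 9.16×10^−8, so log Q = −7.038 and E = +0.74 − (0.0621/2)(−7.038) = +0.9585 V.
Then ΔG = −nFE = −2 × 96500 × +0.9585 J/mol = −185 kJ/mol.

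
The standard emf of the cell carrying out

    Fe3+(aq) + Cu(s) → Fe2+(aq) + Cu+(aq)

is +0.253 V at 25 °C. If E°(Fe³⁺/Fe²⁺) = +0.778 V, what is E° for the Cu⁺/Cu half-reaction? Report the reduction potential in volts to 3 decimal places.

+0.525 V

In the reaction as written the Fe³⁺/Fe²⁺ couple is reduced (cathode) and Cu⁺/Cu is oxidized (anode), so E°cell = E°(Fe³⁺/Fe²⁺) − E°(Cu⁺/Cu).
E°(Cu⁺/Cu) = E°(cathode) − E°cell = +0.778 − (+0.253) = +0.525 V.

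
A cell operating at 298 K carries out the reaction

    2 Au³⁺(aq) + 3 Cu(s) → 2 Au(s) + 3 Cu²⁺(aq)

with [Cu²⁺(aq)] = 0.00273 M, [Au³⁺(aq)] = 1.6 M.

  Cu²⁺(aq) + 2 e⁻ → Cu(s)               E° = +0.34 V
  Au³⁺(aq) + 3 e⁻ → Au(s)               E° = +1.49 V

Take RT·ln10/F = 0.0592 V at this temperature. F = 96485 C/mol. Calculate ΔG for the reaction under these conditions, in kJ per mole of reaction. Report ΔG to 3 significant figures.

−712 kJ/mol

E°cell = +1.49 − (+0.34) = +1.15 V; the balanced reaction transfers n = 6 electrons.
Q = [Cu²⁺(aq)]^3 / [Au³⁺(aq)]^2 = 7.95×10^−9, so log Q = −8.100 and E = +1.15 − (0.0592/6)(−8.100) = +1.2299 V.
Finally ΔG = −nFE = −(6)(96485 C/mol)(+1.2299 V) = −712 kJ/mol.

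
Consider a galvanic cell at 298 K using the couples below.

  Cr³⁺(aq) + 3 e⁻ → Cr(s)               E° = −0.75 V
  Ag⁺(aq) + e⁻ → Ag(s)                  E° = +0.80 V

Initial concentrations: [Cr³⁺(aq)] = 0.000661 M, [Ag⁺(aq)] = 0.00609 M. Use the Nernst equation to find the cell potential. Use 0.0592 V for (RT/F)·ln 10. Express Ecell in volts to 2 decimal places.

+1.48 V

Ag⁺/Ag is reduced (cathode, E° = +0.80 V) and Cr³⁺/Cr is oxidized (anode).
E°cell = +0.80 − (−0.75) = +1.55 V, with n = 3 electrons transferred.
Balancing gives 3 Ag⁺(aq) + Cr(s) → 3 Ag(s) + Cr³⁺(aq); hence Q = [Cr³⁺(aq)] / [Ag⁺(aq)]^3 = 2.93×10^3 (log Q = 3.466).
By the Nernst equation, E = +1.55 − (0.0592/3)·(3.466) = +1.48 V.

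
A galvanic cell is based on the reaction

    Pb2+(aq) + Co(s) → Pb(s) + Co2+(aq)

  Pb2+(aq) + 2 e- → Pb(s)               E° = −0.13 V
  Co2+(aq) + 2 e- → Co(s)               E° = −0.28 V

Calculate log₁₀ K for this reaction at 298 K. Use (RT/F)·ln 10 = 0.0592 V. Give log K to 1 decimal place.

log K = 5.1

The Pb²⁺/Pb couple is reduced (cathode); E°cell = −0.13 − (−0.28) = +0.15 V with n = 2.
At equilibrium E = 0, so log K = nE°cell / 0.0592 = (2)(+0.15) / 0.0592 = 5.1.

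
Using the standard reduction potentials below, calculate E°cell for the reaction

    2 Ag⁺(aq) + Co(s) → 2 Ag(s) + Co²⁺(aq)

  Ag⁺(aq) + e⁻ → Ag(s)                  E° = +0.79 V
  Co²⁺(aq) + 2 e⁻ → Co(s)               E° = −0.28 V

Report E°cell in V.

+1.07 V

Ag⁺(aq) gains electrons, so the Ag⁺/Ag couple is the cathode; the Co²⁺/Co couple is the anode.
E°cell = E°(cathode) − E°(anode) = +0.79 − (−0.28) = +1.07 V.
The positive value indicates the reaction is spontaneous as written.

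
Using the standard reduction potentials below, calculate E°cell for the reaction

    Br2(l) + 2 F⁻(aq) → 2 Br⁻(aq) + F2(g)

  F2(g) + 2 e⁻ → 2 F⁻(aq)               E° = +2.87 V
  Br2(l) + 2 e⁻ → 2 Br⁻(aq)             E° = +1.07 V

Br2(l) gains electrons, so the Br₂/Br⁻ couple is the cathode; the F₂/F⁻ couple is the anode.
E°cell = E°(cathode) − E°(anode) = +1.07 − (+2.87) = −1.80 V.
The negative E°cell means the reaction is non-spontaneous in the direction written.

−1.80 V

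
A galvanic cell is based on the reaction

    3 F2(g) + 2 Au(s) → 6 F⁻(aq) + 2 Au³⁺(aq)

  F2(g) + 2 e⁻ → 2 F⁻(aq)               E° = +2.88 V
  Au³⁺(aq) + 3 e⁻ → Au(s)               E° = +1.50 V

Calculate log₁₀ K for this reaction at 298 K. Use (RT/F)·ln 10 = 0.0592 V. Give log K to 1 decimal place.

log K = 139.9

The F₂/F⁻ couple is reduced (cathode); E°cell = +2.88 − (+1.50) = +1.38 V with n = 6.
At equilibrium E = 0, so log K = nE°cell / 0.0592 = (6)(+1.38) / 0.0592 = 139.9.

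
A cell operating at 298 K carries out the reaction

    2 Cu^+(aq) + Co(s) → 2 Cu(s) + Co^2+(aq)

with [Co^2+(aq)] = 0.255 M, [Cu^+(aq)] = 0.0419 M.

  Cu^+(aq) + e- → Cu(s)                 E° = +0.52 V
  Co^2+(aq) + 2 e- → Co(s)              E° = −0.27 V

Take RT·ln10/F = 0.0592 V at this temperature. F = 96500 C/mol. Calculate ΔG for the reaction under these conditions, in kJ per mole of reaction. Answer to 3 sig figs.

−140 kJ/mol

E°cell = +0.52 − (−0.27) = +0.79 V; the balanced reaction transfers n = 2 electrons.
The reaction quotient is [Co^2+(aq)] / [Cu^+(aq)]^2 = 145; by Nernst, E = +0.79 − (0.0592/2)(2.162) = +0.7260 V.
Then ΔG = −nFE = −2 × 96500 × +0.7260 J/mol = −140 kJ/mol.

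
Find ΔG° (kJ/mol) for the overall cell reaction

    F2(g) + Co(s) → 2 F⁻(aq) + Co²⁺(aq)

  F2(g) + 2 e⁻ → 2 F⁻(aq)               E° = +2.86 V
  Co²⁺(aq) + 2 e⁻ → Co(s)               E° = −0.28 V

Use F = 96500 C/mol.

In the reaction as written F2(g) is reduced, so the F₂/F⁻ couple is the cathode and Co²⁺/Co is the anode.
E°cell = +2.86 − (−0.28) = +3.14 V; balancing electrons gives n = 2.
ΔG° = −nFE°cell = −(2)(96500)(+3.14) J/mol = −606 kJ/mol.

−606 kJ/mol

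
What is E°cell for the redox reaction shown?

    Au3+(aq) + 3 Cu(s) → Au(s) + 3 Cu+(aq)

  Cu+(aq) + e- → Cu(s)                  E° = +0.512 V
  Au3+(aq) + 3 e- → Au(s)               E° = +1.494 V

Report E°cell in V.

+0.982 V

Au3+(aq) gains electrons, so the Au³⁺/Au couple is the cathode; the Cu⁺/Cu couple is the anode.
E°cell = E°(cathode) − E°(anode) = +1.494 − (+0.512) = +0.982 V.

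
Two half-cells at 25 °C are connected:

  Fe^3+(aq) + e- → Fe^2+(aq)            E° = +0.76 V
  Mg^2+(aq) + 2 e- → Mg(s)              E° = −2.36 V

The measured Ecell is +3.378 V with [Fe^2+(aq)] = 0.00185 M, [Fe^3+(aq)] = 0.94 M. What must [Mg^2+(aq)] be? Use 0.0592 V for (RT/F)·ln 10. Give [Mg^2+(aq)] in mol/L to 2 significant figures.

With Fe³⁺/Fe²⁺ at the cathode and Mg²⁺/Mg at the anode, E°cell = +0.76 − (−2.36) = +3.12 V (n = 2).
Rearranging E = E° − (0.0592/n)·log Q gives log Q = 2(+3.12 − (+3.378))/0.0592 = −8.716.
Balancing electrons gives 2 Fe^3+(aq) + Mg(s) → 2 Fe^2+(aq) + Mg^2+(aq); thus Q = ([Fe^2+(aq)]^2·[Mg^2+(aq)]) / [Fe^3+(aq)]^2.
Substituting the known concentrations and solving, log [Mg^2+(aq)] = −3.304 and [Mg^2+(aq)] = 0.00050 M.

0.00050 M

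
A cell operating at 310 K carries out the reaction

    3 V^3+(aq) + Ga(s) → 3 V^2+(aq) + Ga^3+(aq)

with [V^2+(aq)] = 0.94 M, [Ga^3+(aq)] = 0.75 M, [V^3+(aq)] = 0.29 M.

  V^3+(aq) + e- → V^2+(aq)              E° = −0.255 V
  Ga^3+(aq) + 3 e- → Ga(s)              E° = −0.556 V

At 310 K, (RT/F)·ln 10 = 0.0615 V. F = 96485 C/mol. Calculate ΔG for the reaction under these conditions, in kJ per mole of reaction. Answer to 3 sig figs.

−78.8 kJ/mol

With V³⁺/V²⁺ reduced at the cathode, E°cell = −0.255 − (−0.556) = +0.301 V and n = 3.
Here Q = ([V^2+(aq)]^3·[Ga^3+(aq)]) / [V^3+(aq)]^3 = 25.5 (log Q = 1.407), giving E = +0.301 − (0.0615/3)·(1.407) = +0.2722 V.
Then ΔG = −nFE = −3 × 96485 × +0.2722 J/mol = −78.8 kJ/mol.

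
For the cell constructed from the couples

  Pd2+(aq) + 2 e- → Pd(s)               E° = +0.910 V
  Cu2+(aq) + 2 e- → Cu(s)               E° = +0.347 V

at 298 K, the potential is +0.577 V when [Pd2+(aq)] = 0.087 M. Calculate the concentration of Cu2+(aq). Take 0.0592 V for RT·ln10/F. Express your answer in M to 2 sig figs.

With Pd²⁺/Pd at the cathode and Cu²⁺/Cu at the anode, E°cell = +0.910 − (+0.347) = +0.563 V (n = 2).
Rearranging E = E° − (0.0592/n)·log Q gives log Q = 2(+0.563 − (+0.577))/0.0592 = −0.473.
For Pd2+(aq) + Cu(s) → Pd(s) + Cu2+(aq), the reaction quotient is Q = [Cu2+(aq)] / [Pd2+(aq)].
Substituting the known concentrations and solving, log [Cu2+(aq)] = −1.533 and [Cu2+(aq)] = 0.029 M.

0.029 M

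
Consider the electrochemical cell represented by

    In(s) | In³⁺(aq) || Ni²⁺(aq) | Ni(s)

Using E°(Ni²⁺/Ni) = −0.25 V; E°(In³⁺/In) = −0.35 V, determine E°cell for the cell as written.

+0.10 V

By convention the left-hand electrode in cell notation is the anode (oxidation) and the right-hand electrode is the cathode (reduction).
E°cell = E°(right) − E°(left) = −0.25 − (−0.35) = +0.10 V.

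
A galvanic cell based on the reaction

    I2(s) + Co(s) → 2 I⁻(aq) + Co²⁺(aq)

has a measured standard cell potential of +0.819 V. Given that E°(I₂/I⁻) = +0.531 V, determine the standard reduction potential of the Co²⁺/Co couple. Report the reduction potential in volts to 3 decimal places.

−0.288 V

In the reaction as written the I₂/I⁻ couple is reduced (cathode) and Co²⁺/Co is oxidized (anode), so E°cell = E°(I₂/I⁻) − E°(Co²⁺/Co).
E°(Co²⁺/Co) = E°(cathode) − E°cell = +0.531 − (+0.819) = −0.288 V.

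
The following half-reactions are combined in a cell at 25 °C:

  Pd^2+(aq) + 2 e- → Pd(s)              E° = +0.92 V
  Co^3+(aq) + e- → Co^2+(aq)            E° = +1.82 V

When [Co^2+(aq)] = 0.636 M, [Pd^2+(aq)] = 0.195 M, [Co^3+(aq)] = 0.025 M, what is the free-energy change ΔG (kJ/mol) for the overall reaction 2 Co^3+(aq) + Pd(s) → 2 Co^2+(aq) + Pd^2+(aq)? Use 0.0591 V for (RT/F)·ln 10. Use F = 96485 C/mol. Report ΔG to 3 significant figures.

−162 kJ/mol

With Co³⁺/Co²⁺ reduced at the cathode, E°cell = +1.82 − (+0.92) = +0.90 V and n = 2.
Q = ([Co^2+(aq)]^2·[Pd^2+(aq)]) / [Co^3+(aq)]^2 = 126, so log Q = 2.101 and E = +0.90 − (0.0591/2)(2.101) = +0.8379 V.
Finally ΔG = −nFE = −(2)(96485 C/mol)(+0.8379 V) = −162 kJ/mol.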